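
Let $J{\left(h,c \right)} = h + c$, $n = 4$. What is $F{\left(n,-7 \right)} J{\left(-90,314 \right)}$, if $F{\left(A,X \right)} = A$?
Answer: $896$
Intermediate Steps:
$J{\left(h,c \right)} = c + h$
$F{\left(n,-7 \right)} J{\left(-90,314 \right)} = 4 \left(314 - 90\right) = 4 \cdot 224 = 896$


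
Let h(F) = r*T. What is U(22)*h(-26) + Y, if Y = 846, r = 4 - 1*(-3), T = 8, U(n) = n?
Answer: 2078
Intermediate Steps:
r = 7 (r = 4 + 3 = 7)
h(F) = 56 (h(F) = 7*8 = 56)
U(22)*h(-26) + Y = 22*56 + 846 = 1232 + 846 = 2078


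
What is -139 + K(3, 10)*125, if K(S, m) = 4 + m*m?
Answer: 12861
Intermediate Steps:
K(S, m) = 4 + m²
-139 + K(3, 10)*125 = -139 + (4 + 10²)*125 = -139 + (4 + 100)*125 = -139 + 104*125 = -139 + 13000 = 12861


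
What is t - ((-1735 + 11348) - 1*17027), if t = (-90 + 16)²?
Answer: 12890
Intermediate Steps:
t = 5476 (t = (-74)² = 5476)
t - ((-1735 + 11348) - 1*17027) = 5476 - ((-1735 + 11348) - 1*17027) = 5476 - (9613 - 17027) = 5476 - 1*(-7414) = 5476 + 7414 = 12890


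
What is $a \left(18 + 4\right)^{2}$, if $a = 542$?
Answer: $262328$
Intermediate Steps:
$a \left(18 + 4\right)^{2} = 542 \left(18 + 4\right)^{2} = 542 \cdot 22^{2} = 542 \cdot 484 = 262328$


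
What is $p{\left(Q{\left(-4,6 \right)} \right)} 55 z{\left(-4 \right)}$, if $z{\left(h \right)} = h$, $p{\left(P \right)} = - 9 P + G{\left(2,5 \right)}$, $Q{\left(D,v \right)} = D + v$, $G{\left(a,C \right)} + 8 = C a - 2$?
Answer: $3960$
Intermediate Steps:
$G{\left(a,C \right)} = -10 + C a$ ($G{\left(a,C \right)} = -8 + \left(C a - 2\right) = -8 + \left(-2 + C a\right) = -10 + C a$)
$p{\left(P \right)} = - 9 P$ ($p{\left(P \right)} = - 9 P + \left(-10 + 5 \cdot 2\right) = - 9 P + \left(-10 + 10\right) = - 9 P + 0 = - 9 P$)
$p{\left(Q{\left(-4,6 \right)} \right)} 55 z{\left(-4 \right)} = - 9 \left(-4 + 6\right) 55 \left(-4\right) = \left(-9\right) 2 \cdot 55 \left(-4\right) = \left(-18\right) 55 \left(-4\right) = \left(-990\right) \left(-4\right) = 3960$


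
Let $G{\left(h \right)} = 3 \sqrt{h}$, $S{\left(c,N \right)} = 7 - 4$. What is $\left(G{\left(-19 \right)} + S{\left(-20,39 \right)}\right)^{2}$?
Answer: $-162 + 18 i \sqrt{19} \approx -162.0 + 78.46 i$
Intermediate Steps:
$S{\left(c,N \right)} = 3$ ($S{\left(c,N \right)} = 7 - 4 = 3$)
$\left(G{\left(-19 \right)} + S{\left(-20,39 \right)}\right)^{2} = \left(3 \sqrt{-19} + 3\right)^{2} = \left(3 i \sqrt{19} + 3\right)^{2} = \left(3 + 3 i \sqrt{19}\right)^{2}$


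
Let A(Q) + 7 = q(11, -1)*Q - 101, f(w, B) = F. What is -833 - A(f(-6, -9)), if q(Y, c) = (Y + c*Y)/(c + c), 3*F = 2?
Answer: -725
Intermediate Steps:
F = ⅔ (F = (⅓)*2 = ⅔ ≈ 0.66667)
f(w, B) = ⅔
q(Y, c) = (Y + Y*c)/(2*c) (q(Y, c) = (Y + Y*c)/((2*c)) = (Y + Y*c)*(1/(2*c)) = (Y + Y*c)/(2*c))
A(Q) = -108 (A(Q) = -7 + (((½)*11*(1 - 1)/(-1))*Q - 101) = -7 + (((½)*11*(-1)*0)*Q - 101) = -7 + (0*Q - 101) = -7 + (0 - 101) = -7 - 101 = -108)
-833 - A(f(-6, -9)) = -833 - 1*(-108) = -833 + 108 = -725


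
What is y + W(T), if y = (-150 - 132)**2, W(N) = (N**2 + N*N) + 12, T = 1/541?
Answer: 23278676018/292681 ≈ 79536.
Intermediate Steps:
T = 1/541 ≈ 0.0018484
W(N) = 12 + 2*N**2 (W(N) = (N**2 + N**2) + 12 = 2*N**2 + 12 = 12 + 2*N**2)
y = 79524 (y = (-282)**2 = 79524)
y + W(T) = 79524 + (12 + 2*(1/541)**2) = 79524 + (12 + 2*(1/292681)) = 79524 + (12 + 2/292681) = 79524 + 3512174/292681 = 23278676018/292681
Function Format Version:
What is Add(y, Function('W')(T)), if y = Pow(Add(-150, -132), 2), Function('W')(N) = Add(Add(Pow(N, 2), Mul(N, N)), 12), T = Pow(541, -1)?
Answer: Rational(23278676018, 292681) ≈ 79536.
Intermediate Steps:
T = Rational(1, 541) ≈ 0.0018484
Function('W')(N) = Add(12, Mul(2, Pow(N, 2))) (Function('W')(N) = Add(Add(Pow(N, 2), Pow(N, 2)), 12) = Add(Mul(2, Pow(N, 2)), 12) = Add(12, Mul(2, Pow(N, 2))))
y = 79524 (y = Pow(-282, 2) = 79524)
Add(y, Function('W')(T)) = Add(79524, Add(12, Mul(2, Pow(Rational(1, 541), 2)))) = Add(79524, Add(12, Mul(2, Rational(1, 292681)))) = Add(79524, Add(12, Rational(2, 292681))) = Add(79524, Rational(3512174, 292681)) = Rational(23278676018, 292681)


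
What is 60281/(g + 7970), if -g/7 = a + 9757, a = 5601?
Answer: -60281/99536 ≈ -0.60562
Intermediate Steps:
g = -107506 (g = -7*(5601 + 9757) = -7*15358 = -107506)
60281/(g + 7970) = 60281/(-107506 + 7970) = 60281/(-99536) = 60281*(-1/99536) = -60281/99536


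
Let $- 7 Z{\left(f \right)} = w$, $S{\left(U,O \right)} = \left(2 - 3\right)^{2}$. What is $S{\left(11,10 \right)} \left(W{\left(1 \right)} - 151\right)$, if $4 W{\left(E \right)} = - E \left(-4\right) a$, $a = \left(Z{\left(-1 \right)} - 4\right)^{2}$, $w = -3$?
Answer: $- \frac{6774}{49} \approx -138.24$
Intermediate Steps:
$S{\left(U,O \right)} = 1$ ($S{\left(U,O \right)} = \left(-1\right)^{2} = 1$)
$Z{\left(f \right)} = \frac{3}{7}$ ($Z{\left(f \right)} = \left(- \frac{1}{7}\right) \left(-3\right) = \frac{3}{7}$)
$a = \frac{625}{49}$ ($a = \left(\frac{3}{7} - 4\right)^{2} = \left(- \frac{25}{7}\right)^{2} = \frac{625}{49} \approx 12.755$)
$W{\left(E \right)} = \frac{625 E}{49}$ ($W{\left(E \right)} = \frac{- E \left(-4\right) \frac{625}{49}}{4} = \frac{4 E \frac{625}{49}}{4} = \frac{\frac{2500}{49} E}{4} = \frac{625 E}{49}$)
$S{\left(11,10 \right)} \left(W{\left(1 \right)} - 151\right) = 1 \left(\frac{625}{49} \cdot 1 - 151\right) = 1 \left(\frac{625}{49} - 151\right) = 1 \left(- \frac{6774}{49}\right) = - \frac{6774}{49}$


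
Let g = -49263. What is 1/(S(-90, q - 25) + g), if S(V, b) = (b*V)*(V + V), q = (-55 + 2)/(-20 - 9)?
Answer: -29/12315027 ≈ -2.3548e-6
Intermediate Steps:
q = 53/29 (q = -53/(-29) = -53*(-1/29) = 53/29 ≈ 1.8276)
S(V, b) = 2*b*V**2 (S(V, b) = (V*b)*(2*V) = 2*b*V**2)
1/(S(-90, q - 25) + g) = 1/(2*(53/29 - 25)*(-90)**2 - 49263) = 1/(2*(-672/29)*8100 - 49263) = 1/(-10886400/29 - 49263) = 1/(-12315027/29) = -29/12315027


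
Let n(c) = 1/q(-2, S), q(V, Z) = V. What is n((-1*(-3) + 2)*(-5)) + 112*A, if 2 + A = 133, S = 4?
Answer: 29343/2 ≈ 14672.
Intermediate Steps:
A = 131 (A = -2 + 133 = 131)
n(c) = -½ (n(c) = 1/(-2) = -½)
n((-1*(-3) + 2)*(-5)) + 112*A = -½ + 112*131 = -½ + 14672 = 29343/2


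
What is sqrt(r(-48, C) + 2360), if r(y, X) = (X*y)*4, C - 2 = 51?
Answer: 2*I*sqrt(1954) ≈ 88.408*I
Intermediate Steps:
C = 53 (C = 2 + 51 = 53)
r(y, X) = 4*X*y
sqrt(r(-48, C) + 2360) = sqrt(4*53*(-48) + 2360) = sqrt(-10176 + 2360) = sqrt(-7816) = 2*I*sqrt(1954)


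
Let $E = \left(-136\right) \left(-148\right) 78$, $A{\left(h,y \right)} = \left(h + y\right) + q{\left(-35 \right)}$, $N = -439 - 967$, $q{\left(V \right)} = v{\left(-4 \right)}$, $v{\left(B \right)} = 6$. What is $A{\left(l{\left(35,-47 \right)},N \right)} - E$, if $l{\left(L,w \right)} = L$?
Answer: $-1571349$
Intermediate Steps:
$q{\left(V \right)} = 6$
$N = -1406$
$A{\left(h,y \right)} = 6 + h + y$ ($A{\left(h,y \right)} = \left(h + y\right) + 6 = 6 + h + y$)
$E = 1569984$ ($E = 20128 \cdot 78 = 1569984$)
$A{\left(l{\left(35,-47 \right)},N \right)} - E = \left(6 + 35 - 1406\right) - 1569984 = -1365 - 1569984 = -1571349$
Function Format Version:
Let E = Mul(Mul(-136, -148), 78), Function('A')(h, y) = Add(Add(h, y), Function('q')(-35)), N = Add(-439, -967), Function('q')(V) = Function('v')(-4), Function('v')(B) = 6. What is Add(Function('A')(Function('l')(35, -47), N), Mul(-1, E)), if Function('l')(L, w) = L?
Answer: -1571349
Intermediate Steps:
Function('q')(V) = 6
N = -1406
Function('A')(h, y) = Add(6, h, y) (Function('A')(h, y) = Add(Add(h, y), 6) = Add(6, h, y))
E = 1569984 (E = Mul(20128, 78) = 1569984)
Add(Function('A')(Function('l')(35, -47), N), Mul(-1, E)) = Add(Add(6, 35, -1406), Mul(-1, 1569984)) = Add(-1365, -1569984) = -1571349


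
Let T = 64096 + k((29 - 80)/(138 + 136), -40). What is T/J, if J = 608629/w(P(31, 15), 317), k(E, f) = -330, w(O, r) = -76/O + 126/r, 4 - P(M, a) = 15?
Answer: 1624630148/2122289323 ≈ 0.76551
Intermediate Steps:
P(M, a) = -11 (P(M, a) = 4 - 1*15 = 4 - 15 = -11)
T = 63766 (T = 64096 - 330 = 63766)
J = 2122289323/25478 (J = 608629/(-76/(-11) + 126/317) = 608629/(-76*(-1/11) + 126*(1/317)) = 608629/(76/11 + 126/317) = 608629/(25478/3487) = 608629*(3487/25478) = 2122289323/25478 ≈ 83299.)
T/J = 63766/(2122289323/25478) = 63766*(25478/2122289323) = 1624630148/2122289323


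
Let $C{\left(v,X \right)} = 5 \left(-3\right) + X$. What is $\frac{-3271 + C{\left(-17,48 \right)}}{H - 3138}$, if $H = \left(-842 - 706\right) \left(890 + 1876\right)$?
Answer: $\frac{1619}{2142453} \approx 0.00075568$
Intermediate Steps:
$H = -4281768$ ($H = \left(-1548\right) 2766 = -4281768$)
$C{\left(v,X \right)} = -15 + X$
$\frac{-3271 + C{\left(-17,48 \right)}}{H - 3138} = \frac{-3271 + \left(-15 + 48\right)}{-4281768 - 3138} = \frac{-3271 + 33}{-4284906} = \left(-3238\right) \left(- \frac{1}{4284906}\right) = \frac{1619}{2142453}$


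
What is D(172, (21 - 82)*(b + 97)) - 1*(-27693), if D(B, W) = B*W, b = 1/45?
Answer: -44561887/45 ≈ -9.9026e+5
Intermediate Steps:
b = 1/45 ≈ 0.022222
D(172, (21 - 82)*(b + 97)) - 1*(-27693) = 172*((21 - 82)*(1/45 + 97)) - 1*(-27693) = 172*(-61*4366/45) + 27693 = 172*(-266326/45) + 27693 = -45808072/45 + 27693 = -44561887/45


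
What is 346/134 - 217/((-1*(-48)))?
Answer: -6235/3216 ≈ -1.9387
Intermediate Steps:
346/134 - 217/((-1*(-48))) = 346*(1/134) - 217/48 = 173/67 - 217*1/48 = 173/67 - 217/48 = -6235/3216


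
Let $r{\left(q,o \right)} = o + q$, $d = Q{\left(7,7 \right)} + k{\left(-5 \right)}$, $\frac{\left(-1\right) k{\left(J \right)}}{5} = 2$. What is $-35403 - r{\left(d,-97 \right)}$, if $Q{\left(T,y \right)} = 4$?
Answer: $-35300$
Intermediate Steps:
$k{\left(J \right)} = -10$ ($k{\left(J \right)} = \left(-5\right) 2 = -10$)
$d = -6$ ($d = 4 - 10 = -6$)
$-35403 - r{\left(d,-97 \right)} = -35403 - \left(-97 - 6\right) = -35403 - -103 = -35403 + 103 = -35300$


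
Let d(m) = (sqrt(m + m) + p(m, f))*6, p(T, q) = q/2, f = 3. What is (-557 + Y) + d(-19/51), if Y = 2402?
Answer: 1854 + 2*I*sqrt(1938)/17 ≈ 1854.0 + 5.1791*I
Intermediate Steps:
p(T, q) = q/2 (p(T, q) = q*(1/2) = q/2)
d(m) = 9 + 6*sqrt(2)*sqrt(m) (d(m) = (sqrt(m + m) + (1/2)*3)*6 = (sqrt(2*m) + 3/2)*6 = (sqrt(2)*sqrt(m) + 3/2)*6 = (3/2 + sqrt(2)*sqrt(m))*6 = 9 + 6*sqrt(2)*sqrt(m))
(-557 + Y) + d(-19/51) = (-557 + 2402) + (9 + 6*sqrt(2)*sqrt(-19/51)) = 1845 + (9 + 6*sqrt(2)*sqrt(-19*1/51)) = 1845 + (9 + 6*sqrt(2)*sqrt(-19/51)) = 1845 + (9 + 6*sqrt(2)*(I*sqrt(969)/51)) = 1845 + (9 + 2*I*sqrt(1938)/17) = 1854 + 2*I*sqrt(1938)/17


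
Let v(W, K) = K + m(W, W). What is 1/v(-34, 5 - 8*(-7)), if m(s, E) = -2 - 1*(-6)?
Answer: 1/65 ≈ 0.015385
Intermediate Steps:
m(s, E) = 4 (m(s, E) = -2 + 6 = 4)
v(W, K) = 4 + K (v(W, K) = K + 4 = 4 + K)
1/v(-34, 5 - 8*(-7)) = 1/(4 + (5 - 8*(-7))) = 1/(4 + (5 + 56)) = 1/(4 + 61) = 1/65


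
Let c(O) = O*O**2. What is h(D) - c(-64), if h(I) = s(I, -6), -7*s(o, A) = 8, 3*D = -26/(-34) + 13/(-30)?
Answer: 1835000/7 ≈ 2.6214e+5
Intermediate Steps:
D = 169/1530 (D = (-26/(-34) + 13/(-30))/3 = (-26*(-1/34) + 13*(-1/30))/3 = (13/17 - 13/30)/3 = (1/3)*(169/510) = 169/1530 ≈ 0.11046)
c(O) = O**3
s(o, A) = -8/7 (s(o, A) = -1/7*8 = -8/7)
h(I) = -8/7
h(D) - c(-64) = -8/7 - 1*(-64)**3 = -8/7 - 1*(-262144) = -8/7 + 262144 = 1835000/7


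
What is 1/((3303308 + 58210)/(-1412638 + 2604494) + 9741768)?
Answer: 595928/5805394001463 ≈ 1.0265e-7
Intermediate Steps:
1/((3303308 + 58210)/(-1412638 + 2604494) + 9741768) = 1/(3361518/1191856 + 9741768) = 1/(3361518*(1/1191856) + 9741768) = 1/(1680759/595928 + 9741768) = 1/(5805394001463/595928) = 595928/5805394001463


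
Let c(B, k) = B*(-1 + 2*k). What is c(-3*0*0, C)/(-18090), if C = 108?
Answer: 0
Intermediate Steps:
c(-3*0*0, C)/(-18090) = ((-3*0*0)*(-1 + 2*108))/(-18090) = ((0*0)*(-1 + 216))*(-1/18090) = (0*215)*(-1/18090) = 0*(-1/18090) = 0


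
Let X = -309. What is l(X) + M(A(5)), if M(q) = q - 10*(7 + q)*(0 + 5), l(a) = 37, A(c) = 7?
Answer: -656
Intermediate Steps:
M(q) = -350 - 49*q (M(q) = q - 10*(7 + q)*5 = q - 10*(35 + 5*q) = q + (-350 - 50*q) = -350 - 49*q)
l(X) + M(A(5)) = 37 + (-350 - 49*7) = 37 + (-350 - 343) = 37 - 693 = -656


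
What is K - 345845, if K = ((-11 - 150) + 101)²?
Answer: -342245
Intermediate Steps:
K = 3600 (K = (-161 + 101)² = (-60)² = 3600)
K - 345845 = 3600 - 345845 = -342245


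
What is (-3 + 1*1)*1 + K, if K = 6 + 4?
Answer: 8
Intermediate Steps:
K = 10
(-3 + 1*1)*1 + K = (-3 + 1*1)*1 + 10 = (-3 + 1)*1 + 10 = -2*1 + 10 = -2 + 10 = 8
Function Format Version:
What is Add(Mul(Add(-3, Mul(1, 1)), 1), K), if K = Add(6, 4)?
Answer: 8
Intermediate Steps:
K = 10
Add(Mul(Add(-3, Mul(1, 1)), 1), K) = Add(Mul(Add(-3, Mul(1, 1)), 1), 10) = Add(Mul(Add(-3, 1), 1), 10) = Add(Mul(-2, 1), 10) = Add(-2, 10) = 8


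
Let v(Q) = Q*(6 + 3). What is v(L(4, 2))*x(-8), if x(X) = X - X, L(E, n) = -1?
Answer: 0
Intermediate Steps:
x(X) = 0
v(Q) = 9*Q (v(Q) = Q*9 = 9*Q)
v(L(4, 2))*x(-8) = (9*(-1))*0 = -9*0 = 0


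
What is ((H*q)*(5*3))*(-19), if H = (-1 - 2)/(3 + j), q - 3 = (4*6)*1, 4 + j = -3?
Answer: -23085/4 ≈ -5771.3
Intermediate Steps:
j = -7 (j = -4 - 3 = -7)
q = 27 (q = 3 + (4*6)*1 = 3 + 24*1 = 3 + 24 = 27)
H = 3/4 (H = (-1 - 2)/(3 - 7) = -3/(-4) = -3*(-1/4) = 3/4 ≈ 0.75000)
((H*q)*(5*3))*(-19) = (((3/4)*27)*(5*3))*(-19) = ((81/4)*15)*(-19) = (1215/4)*(-19) = -23085/4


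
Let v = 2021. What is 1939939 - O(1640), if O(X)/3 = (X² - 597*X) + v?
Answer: -3197684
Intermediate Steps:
O(X) = 6063 - 1791*X + 3*X² (O(X) = 3*((X² - 597*X) + 2021) = 3*(2021 + X² - 597*X) = 6063 - 1791*X + 3*X²)
1939939 - O(1640) = 1939939 - (6063 - 1791*1640 + 3*1640²) = 1939939 - (6063 - 2937240 + 3*2689600) = 1939939 - (6063 - 2937240 + 8068800) = 1939939 - 1*5137623 = 1939939 - 5137623 = -3197684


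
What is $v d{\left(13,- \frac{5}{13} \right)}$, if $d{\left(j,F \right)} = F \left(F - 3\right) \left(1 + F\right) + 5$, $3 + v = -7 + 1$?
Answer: $- \frac{114705}{2197} \approx -52.21$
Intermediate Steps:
$v = -9$ ($v = -3 + \left(-7 + 1\right) = -3 - 6 = -9$)
$d{\left(j,F \right)} = 5 + F \left(1 + F\right) \left(-3 + F\right)$ ($d{\left(j,F \right)} = F \left(-3 + F\right) \left(1 + F\right) + 5 = F \left(1 + F\right) \left(-3 + F\right) + 5 = 5 + F \left(1 + F\right) \left(-3 + F\right)$)
$v d{\left(13,- \frac{5}{13} \right)} = - 9 \left(5 + \left(- \frac{5}{13}\right)^{3} - 3 \left(- \frac{5}{13}\right) - 2 \left(- \frac{5}{13}\right)^{2}\right) = - 9 \left(5 + \left(\left(-5\right) \frac{1}{13}\right)^{3} - 3 \left(\left(-5\right) \frac{1}{13}\right) - 2 \left(\left(-5\right) \frac{1}{13}\right)^{2}\right) = - 9 \left(5 + \left(- \frac{5}{13}\right)^{3} - - \frac{15}{13} - 2 \left(- \frac{5}{13}\right)^{2}\right) = - 9 \left(5 - \frac{125}{2197} + \frac{15}{13} - \frac{50}{169}\right) = \left(-9\right) \frac{12745}{2197} = - \frac{114705}{2197}$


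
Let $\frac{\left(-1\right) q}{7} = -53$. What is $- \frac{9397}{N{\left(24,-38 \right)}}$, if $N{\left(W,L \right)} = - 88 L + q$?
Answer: $- \frac{9397}{3715} \approx -2.5295$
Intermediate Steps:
$q = 371$ ($q = \left(-7\right) \left(-53\right) = 371$)
$N{\left(W,L \right)} = 371 - 88 L$ ($N{\left(W,L \right)} = - 88 L + 371 = 371 - 88 L$)
$- \frac{9397}{N{\left(24,-38 \right)}} = - \frac{9397}{371 - -3344} = - \frac{9397}{371 + 3344} = - \frac{9397}{3715}$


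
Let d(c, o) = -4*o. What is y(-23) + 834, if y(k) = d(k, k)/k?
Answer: 830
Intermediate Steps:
y(k) = -4 (y(k) = (-4*k)/k = -4)
y(-23) + 834 = -4 + 834 = 830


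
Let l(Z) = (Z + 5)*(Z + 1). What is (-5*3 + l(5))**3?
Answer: 91125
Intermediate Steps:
l(Z) = (1 + Z)*(5 + Z) (l(Z) = (5 + Z)*(1 + Z) = (1 + Z)*(5 + Z))
(-5*3 + l(5))**3 = (-5*3 + (5 + 5**2 + 6*5))**3 = (-15 + (5 + 25 + 30))**3 = (-15 + 60)**3 = 45**3 = 91125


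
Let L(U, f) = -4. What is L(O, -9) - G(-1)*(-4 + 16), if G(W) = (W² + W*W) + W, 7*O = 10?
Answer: -16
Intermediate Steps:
O = 10/7 (O = (⅐)*10 = 10/7 ≈ 1.4286)
G(W) = W + 2*W² (G(W) = (W² + W²) + W = 2*W² + W = W + 2*W²)
L(O, -9) - G(-1)*(-4 + 16) = -4 - (-(1 + 2*(-1)))*(-4 + 16) = -4 - (-(1 - 2))*12 = -4 - (-1*(-1))*12 = -4 - 12 = -16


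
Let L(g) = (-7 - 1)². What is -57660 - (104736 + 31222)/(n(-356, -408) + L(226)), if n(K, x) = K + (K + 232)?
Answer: -11925301/208 ≈ -57333.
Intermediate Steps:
n(K, x) = 232 + 2*K (n(K, x) = K + (232 + K) = 232 + 2*K)
L(g) = 64 (L(g) = (-8)² = 64)
-57660 - (104736 + 31222)/(n(-356, -408) + L(226)) = -57660 - (104736 + 31222)/((232 + 2*(-356)) + 64) = -57660 - 135958/((232 - 712) + 64) = -57660 - 135958/(-480 + 64) = -57660 - 135958/(-416) = -57660 - 135958*(-1)/416 = -57660 - 1*(-67979/208) = -57660 + 67979/208 = -11925301/208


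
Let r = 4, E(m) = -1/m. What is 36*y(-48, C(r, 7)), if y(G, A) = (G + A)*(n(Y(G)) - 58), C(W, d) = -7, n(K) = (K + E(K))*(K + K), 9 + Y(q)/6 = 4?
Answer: -3445200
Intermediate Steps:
Y(q) = -30 (Y(q) = -54 + 6*4 = -54 + 24 = -30)
n(K) = 2*K*(K - 1/K) (n(K) = (K - 1/K)*(K + K) = (K - 1/K)*(2*K) = 2*K*(K - 1/K))
y(G, A) = 1740*A + 1740*G (y(G, A) = (G + A)*((-2 + 2*(-30)²) - 58) = (A + G)*((-2 + 2*900) - 58) = (A + G)*((-2 + 1800) - 58) = (A + G)*(1798 - 58) = (A + G)*1740 = 1740*A + 1740*G)
36*y(-48, C(r, 7)) = 36*(1740*(-7) + 1740*(-48)) = 36*(-12180 - 83520) = 36*(-95700) = -3445200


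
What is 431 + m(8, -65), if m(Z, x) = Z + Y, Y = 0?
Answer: 439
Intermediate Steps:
m(Z, x) = Z (m(Z, x) = Z + 0 = Z)
431 + m(8, -65) = 431 + 8 = 439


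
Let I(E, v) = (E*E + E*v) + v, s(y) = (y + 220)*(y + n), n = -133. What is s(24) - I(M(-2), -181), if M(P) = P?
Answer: -26781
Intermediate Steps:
s(y) = (-133 + y)*(220 + y) (s(y) = (y + 220)*(y - 133) = (220 + y)*(-133 + y) = (-133 + y)*(220 + y))
I(E, v) = v + E² + E*v (I(E, v) = (E² + E*v) + v = v + E² + E*v)
s(24) - I(M(-2), -181) = (-29260 + 24² + 87*24) - (-181 + (-2)² - 2*(-181)) = (-29260 + 576 + 2088) - (-181 + 4 + 362) = -26596 - 1*185 = -26596 - 185 = -26781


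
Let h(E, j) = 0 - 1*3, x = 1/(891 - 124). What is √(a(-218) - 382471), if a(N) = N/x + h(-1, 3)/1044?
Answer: I*√16642020939/174 ≈ 741.4*I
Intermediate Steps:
x = 1/767 ≈ 0.0013038
h(E, j) = -3 (h(E, j) = 0 - 3 = -3)
a(N) = -1/348 + 767*N (a(N) = N/(1/767) - 3/1044 = N*767 - 3*1/1044 = 767*N - 1/348 = -1/348 + 767*N)
√(a(-218) - 382471) = √((-1/348 + 767*(-218)) - 382471) = √((-1/348 - 167206) - 382471) = √(-58187689/348 - 382471) = √(-191287597/348) = I*√16642020939/174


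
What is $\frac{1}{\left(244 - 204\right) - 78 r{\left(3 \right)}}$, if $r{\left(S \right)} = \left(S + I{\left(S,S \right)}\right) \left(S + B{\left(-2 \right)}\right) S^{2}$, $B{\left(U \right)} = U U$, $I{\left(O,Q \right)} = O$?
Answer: $- \frac{1}{29444} \approx -3.3963 \cdot 10^{-5}$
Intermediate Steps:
$B{\left(U \right)} = U^{2}$
$r{\left(S \right)} = 2 S^{3} \left(4 + S\right)$ ($r{\left(S \right)} = \left(S + S\right) \left(S + \left(-2\right)^{2}\right) S^{2} = 2 S \left(S + 4\right) S^{2} = 2 S \left(4 + S\right) S^{2} = 2 S^{3} \left(4 + S\right)$)
$\frac{1}{\left(244 - 204\right) - 78 r{\left(3 \right)}} = \frac{1}{\left(244 - 204\right) - 78 \cdot 2 \cdot 3^{3} \left(4 + 3\right)} = \frac{1}{40 - 78 \cdot 2 \cdot 27 \cdot 7} = \frac{1}{40 - 29484} = \frac{1}{-29444} = - \frac{1}{29444}$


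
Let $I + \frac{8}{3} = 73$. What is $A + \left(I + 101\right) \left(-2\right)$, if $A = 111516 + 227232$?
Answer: $\frac{1015216}{3} \approx 3.3841 \cdot 10^{5}$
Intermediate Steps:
$I = \frac{211}{3}$ ($I = - \frac{8}{3} + 73 = \frac{211}{3} \approx 70.333$)
$A = 338748$
$A + \left(I + 101\right) \left(-2\right) = 338748 + \left(\frac{211}{3} + 101\right) \left(-2\right) = 338748 + \frac{514}{3} \left(-2\right) = 338748 - \frac{1028}{3} = \frac{1015216}{3}$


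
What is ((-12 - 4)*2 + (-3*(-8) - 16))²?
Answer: 576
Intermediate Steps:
((-12 - 4)*2 + (-3*(-8) - 16))² = (-16*2 + (24 - 16))² = (-32 + 8)² = (-24)² = 576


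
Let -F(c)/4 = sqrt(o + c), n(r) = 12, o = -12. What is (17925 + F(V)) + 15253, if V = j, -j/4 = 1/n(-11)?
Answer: 33178 - 4*I*sqrt(111)/3 ≈ 33178.0 - 14.048*I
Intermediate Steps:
j = -1/3 (j = -4/12 = -4*1/12 = -1/3 ≈ -0.33333)
V = -1/3 ≈ -0.33333
F(c) = -4*sqrt(-12 + c)
(17925 + F(V)) + 15253 = (17925 - 4*sqrt(-12 - 1/3)) + 15253 = (17925 - 4*I*sqrt(111)/3) + 15253 = 33178 - 4*I*sqrt(111)/3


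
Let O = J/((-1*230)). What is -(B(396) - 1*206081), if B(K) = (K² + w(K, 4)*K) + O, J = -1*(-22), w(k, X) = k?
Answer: -12368354/115 ≈ -1.0755e+5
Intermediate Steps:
J = 22
O = -11/115 (O = 22/((-1*230)) = 22/(-230) = 22*(-1/230) = -11/115 ≈ -0.095652)
B(K) = -11/115 + 2*K² (B(K) = (K² + K*K) - 11/115 = (K² + K²) - 11/115 = 2*K² - 11/115 = -11/115 + 2*K²)
-(B(396) - 1*206081) = -((-11/115 + 2*396²) - 1*206081) = -((-11/115 + 2*156816) - 206081) = -((-11/115 + 313632) - 206081) = -(36067669/115 - 206081) = -1*12368354/115 = -12368354/115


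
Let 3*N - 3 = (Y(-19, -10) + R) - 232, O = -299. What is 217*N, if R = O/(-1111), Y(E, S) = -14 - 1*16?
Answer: -62376650/3333 ≈ -18715.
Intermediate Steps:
Y(E, S) = -30 (Y(E, S) = -14 - 16 = -30)
R = 299/1111 (R = -299/(-1111) = -299*(-1/1111) = 299/1111 ≈ 0.26913)
N = -287450/3333 (N = 1 + ((-30 + 299/1111) - 232)/3 = 1 + (-33031/1111 - 232)/3 = 1 + (⅓)*(-290783/1111) = 1 - 290783/3333 = -287450/3333 ≈ -86.244)
217*N = 217*(-287450/3333) = -62376650/3333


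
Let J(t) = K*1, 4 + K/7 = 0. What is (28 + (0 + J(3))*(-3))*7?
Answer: 784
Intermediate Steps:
K = -28 (K = -28 + 7*0 = -28 + 0 = -28)
J(t) = -28 (J(t) = -28*1 = -28)
(28 + (0 + J(3))*(-3))*7 = (28 + (0 - 28)*(-3))*7 = (28 - 28*(-3))*7 = (28 + 84)*7 = 112*7 = 784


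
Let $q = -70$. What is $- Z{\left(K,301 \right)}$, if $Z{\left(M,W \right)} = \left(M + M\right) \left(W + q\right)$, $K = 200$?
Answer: $-92400$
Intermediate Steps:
$Z{\left(M,W \right)} = 2 M \left(-70 + W\right)$ ($Z{\left(M,W \right)} = \left(M + M\right) \left(W - 70\right) = 2 M \left(-70 + W\right)$)
$- Z{\left(K,301 \right)} = - 2 \cdot 200 \left(-70 + 301\right) = - 2 \cdot 200 \cdot 231 = \left(-1\right) 92400 = -92400$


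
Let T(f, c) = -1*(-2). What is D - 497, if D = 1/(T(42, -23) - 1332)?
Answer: -661011/1330 ≈ -497.00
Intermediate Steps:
T(f, c) = 2
D = -1/1330 (D = 1/(2 - 1332) = 1/(-1330) = -1/1330 ≈ -0.00075188)
D - 497 = -1/1330 - 497 = -661011/1330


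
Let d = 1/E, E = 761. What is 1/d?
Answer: 761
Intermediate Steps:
d = 1/761 ≈ 0.0013141
1/d = 1/(1/761) = 761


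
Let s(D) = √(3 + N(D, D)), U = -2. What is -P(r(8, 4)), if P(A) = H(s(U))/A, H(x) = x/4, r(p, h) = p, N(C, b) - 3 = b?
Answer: -1/16 ≈ -0.062500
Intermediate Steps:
N(C, b) = 3 + b
s(D) = √(6 + D) (s(D) = √(3 + (3 + D)) = √(6 + D))
H(x) = x/4 (H(x) = x*(¼) = x/4)
P(A) = 1/(2*A) (P(A) = (√(6 - 2)/4)/A = (√4/4)/A = ((¼)*2)/A = 1/(2*A))
-P(r(8, 4)) = -1/(2*8) = -1*1/16 = -1/16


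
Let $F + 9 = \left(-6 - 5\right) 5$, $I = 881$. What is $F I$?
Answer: $-56384$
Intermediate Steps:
$F = -64$ ($F = -9 + \left(-6 - 5\right) 5 = -9 - 55 = -64$)
$F I = \left(-64\right) 881 = -56384$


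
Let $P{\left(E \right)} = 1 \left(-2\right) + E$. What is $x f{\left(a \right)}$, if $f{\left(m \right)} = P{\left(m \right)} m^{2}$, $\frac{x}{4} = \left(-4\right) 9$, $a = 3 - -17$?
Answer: $-1036800$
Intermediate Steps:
$P{\left(E \right)} = -2 + E$
$a = 20$ ($a = 3 + 17 = 20$)
$x = -144$ ($x = 4 \left(\left(-4\right) 9\right) = 4 \left(-36\right) = -144$)
$f{\left(m \right)} = m^{2} \left(-2 + m\right)$ ($f{\left(m \right)} = \left(-2 + m\right) m^{2} = m^{2} \left(-2 + m\right)$)
$x f{\left(a \right)} = - 144 \cdot 20^{2} \left(-2 + 20\right) = - 144 \cdot 400 \cdot 18 = \left(-144\right) 7200 = -1036800$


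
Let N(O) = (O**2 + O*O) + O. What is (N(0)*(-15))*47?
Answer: 0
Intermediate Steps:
N(O) = O + 2*O**2 (N(O) = (O**2 + O**2) + O = 2*O**2 + O = O + 2*O**2)
(N(0)*(-15))*47 = ((0*(1 + 2*0))*(-15))*47 = ((0*(1 + 0))*(-15))*47 = ((0*1)*(-15))*47 = (0*(-15))*47 = 0*47 = 0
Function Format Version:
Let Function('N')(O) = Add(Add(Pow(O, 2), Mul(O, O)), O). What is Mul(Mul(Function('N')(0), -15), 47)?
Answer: 0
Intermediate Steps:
Function('N')(O) = Add(O, Mul(2, Pow(O, 2))) (Function('N')(O) = Add(Add(Pow(O, 2), Pow(O, 2)), O) = Add(Mul(2, Pow(O, 2)), O) = Add(O, Mul(2, Pow(O, 2))))
Mul(Mul(Function('N')(0), -15), 47) = Mul(Mul(Mul(0, Add(1, Mul(2, 0))), -15), 47) = Mul(Mul(Mul(0, Add(1, 0)), -15), 47) = Mul(Mul(Mul(0, 1), -15), 47) = Mul(Mul(0, -15), 47) = Mul(0, 47) = 0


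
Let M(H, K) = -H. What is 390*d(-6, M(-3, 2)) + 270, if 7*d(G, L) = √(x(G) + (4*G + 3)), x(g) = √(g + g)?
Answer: 270 + 390*√(-21 + 2*I*√3)/7 ≈ 290.99 + 256.18*I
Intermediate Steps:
x(g) = √2*√g (x(g) = √(2*g) = √2*√g)
d(G, L) = √(3 + 4*G + √2*√G)/7 (d(G, L) = √(√2*√G + (4*G + 3))/7 = √(√2*√G + (3 + 4*G))/7 = √(3 + 4*G + √2*√G)/7)
390*d(-6, M(-3, 2)) + 270 = 390*(√(3 + 4*(-6) + √2*√(-6))/7) + 270 = 390*(√(3 - 24 + √2*(I*√6))/7) + 270 = 390*(√(3 - 24 + 2*I*√3)/7) + 270 = 390*(√(-21 + 2*I*√3)/7) + 270 = 390*√(-21 + 2*I*√3)/7 + 270 = 270 + 390*√(-21 + 2*I*√3)/7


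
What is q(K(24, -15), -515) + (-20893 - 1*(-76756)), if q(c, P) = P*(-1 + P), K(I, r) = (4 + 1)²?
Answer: 321603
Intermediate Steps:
K(I, r) = 25 (K(I, r) = 5² = 25)
q(K(24, -15), -515) + (-20893 - 1*(-76756)) = -515*(-1 - 515) + (-20893 - 1*(-76756)) = -515*(-516) + (-20893 + 76756) = 265740 + 55863 = 321603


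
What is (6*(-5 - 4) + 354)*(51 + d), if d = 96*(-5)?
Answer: -128700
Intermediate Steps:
d = -480
(6*(-5 - 4) + 354)*(51 + d) = (6*(-5 - 4) + 354)*(51 - 480) = (6*(-9) + 354)*(-429) = (-54 + 354)*(-429) = 300*(-429) = -128700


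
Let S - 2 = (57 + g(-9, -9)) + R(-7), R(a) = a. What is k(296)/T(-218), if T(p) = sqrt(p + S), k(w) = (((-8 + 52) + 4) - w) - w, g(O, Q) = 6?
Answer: 68*I*sqrt(10)/5 ≈ 43.007*I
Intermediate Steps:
k(w) = 48 - 2*w (k(w) = ((44 + 4) - w) - w = (48 - w) - w = 48 - 2*w)
S = 58 (S = 2 + ((57 + 6) - 7) = 2 + (63 - 7) = 2 + 56 = 58)
T(p) = sqrt(58 + p) (T(p) = sqrt(p + 58) = sqrt(58 + p))
k(296)/T(-218) = (48 - 2*296)/(sqrt(58 - 218)) = (48 - 592)/(sqrt(-160)) = -544*(-I*sqrt(10)/40) = -(-68)*I*sqrt(10)/5 = 68*I*sqrt(10)/5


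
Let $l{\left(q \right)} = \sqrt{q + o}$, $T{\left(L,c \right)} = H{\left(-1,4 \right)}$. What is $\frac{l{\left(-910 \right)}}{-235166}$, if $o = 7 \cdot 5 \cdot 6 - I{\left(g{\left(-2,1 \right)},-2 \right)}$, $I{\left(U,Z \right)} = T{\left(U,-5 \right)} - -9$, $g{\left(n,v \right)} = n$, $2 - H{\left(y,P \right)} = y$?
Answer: $- \frac{i \sqrt{178}}{117583} \approx - 0.00011347 i$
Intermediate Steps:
$H{\left(y,P \right)} = 2 - y$
$T{\left(L,c \right)} = 3$ ($T{\left(L,c \right)} = 2 - -1 = 2 + 1 = 3$)
$I{\left(U,Z \right)} = 12$ ($I{\left(U,Z \right)} = 3 - -9 = 3 + 9 = 12$)
$o = 198$ ($o = 7 \cdot 5 \cdot 6 - 12 = 35 \cdot 6 - 12 = 210 - 12 = 198$)
$l{\left(q \right)} = \sqrt{198 + q}$ ($l{\left(q \right)} = \sqrt{q + 198} = \sqrt{198 + q}$)
$\frac{l{\left(-910 \right)}}{-235166} = \frac{\sqrt{198 - 910}}{-235166} = \sqrt{-712} \left(- \frac{1}{235166}\right) = 2 i \sqrt{178} \left(- \frac{1}{235166}\right) = - \frac{i \sqrt{178}}{117583}$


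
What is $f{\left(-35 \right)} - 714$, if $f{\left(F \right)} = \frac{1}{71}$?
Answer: $- \frac{50693}{71} \approx -713.99$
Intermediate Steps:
$f{\left(F \right)} = \frac{1}{71}$
$f{\left(-35 \right)} - 714 = \frac{1}{71} - 714 = - \frac{50693}{71}$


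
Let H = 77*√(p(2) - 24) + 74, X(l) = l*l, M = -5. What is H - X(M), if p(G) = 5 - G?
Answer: 49 + 77*I*√21 ≈ 49.0 + 352.86*I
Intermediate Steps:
X(l) = l²
H = 74 + 77*I*√21 (H = 77*√((5 - 1*2) - 24) + 74 = 77*√((5 - 2) - 24) + 74 = 77*√(3 - 24) + 74 = 77*√(-21) + 74 = 77*(I*√21) + 74 = 77*I*√21 + 74 = 74 + 77*I*√21 ≈ 74.0 + 352.86*I)
H - X(M) = (74 + 77*I*√21) - 1*(-5)² = (74 + 77*I*√21) - 1*25 = (74 + 77*I*√21) - 25 = 49 + 77*I*√21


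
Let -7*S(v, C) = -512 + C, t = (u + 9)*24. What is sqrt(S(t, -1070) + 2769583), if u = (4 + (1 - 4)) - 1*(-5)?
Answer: sqrt(2769809) ≈ 1664.3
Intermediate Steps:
u = 6 (u = (4 - 3) + 5 = 1 + 5 = 6)
t = 360 (t = (6 + 9)*24 = 15*24 = 360)
S(v, C) = 512/7 - C/7 (S(v, C) = -(-512 + C)/7 = 512/7 - C/7)
sqrt(S(t, -1070) + 2769583) = sqrt((512/7 - 1/7*(-1070)) + 2769583) = sqrt((512/7 + 1070/7) + 2769583) = sqrt(226 + 2769583) = sqrt(2769809)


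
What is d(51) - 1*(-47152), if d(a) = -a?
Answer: 47101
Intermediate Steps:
d(51) - 1*(-47152) = -1*51 - 1*(-47152) = -51 + 47152 = 47101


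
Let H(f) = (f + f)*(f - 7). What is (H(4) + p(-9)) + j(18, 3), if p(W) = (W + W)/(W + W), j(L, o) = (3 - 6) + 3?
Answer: -23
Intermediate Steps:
j(L, o) = 0 (j(L, o) = -3 + 3 = 0)
p(W) = 1 (p(W) = (2*W)/((2*W)) = (2*W)*(1/(2*W)) = 1)
H(f) = 2*f*(-7 + f) (H(f) = (2*f)*(-7 + f) = 2*f*(-7 + f))
(H(4) + p(-9)) + j(18, 3) = (2*4*(-7 + 4) + 1) + 0 = (2*4*(-3) + 1) + 0 = (-24 + 1) + 0 = -23 + 0 = -23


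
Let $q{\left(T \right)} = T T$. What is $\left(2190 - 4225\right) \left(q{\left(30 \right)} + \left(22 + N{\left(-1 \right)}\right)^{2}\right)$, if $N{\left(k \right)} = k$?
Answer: $-2728935$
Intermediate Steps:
$q{\left(T \right)} = T^{2}$
$\left(2190 - 4225\right) \left(q{\left(30 \right)} + \left(22 + N{\left(-1 \right)}\right)^{2}\right) = \left(2190 - 4225\right) \left(30^{2} + \left(22 - 1\right)^{2}\right) = - 2035 \left(900 + 21^{2}\right) = - 2035 \left(900 + 441\right) = \left(-2035\right) 1341 = -2728935$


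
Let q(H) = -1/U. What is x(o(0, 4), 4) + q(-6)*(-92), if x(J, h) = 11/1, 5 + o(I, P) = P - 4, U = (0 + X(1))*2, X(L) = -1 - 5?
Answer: 10/3 ≈ 3.3333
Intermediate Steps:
X(L) = -6
U = -12 (U = (0 - 6)*2 = -6*2 = -12)
q(H) = 1/12 (q(H) = -1/(-12) = -1*(-1/12) = 1/12)
o(I, P) = -9 + P (o(I, P) = -5 + (P - 4) = -5 + (-4 + P) = -9 + P)
x(J, h) = 11 (x(J, h) = 11*1 = 11)
x(o(0, 4), 4) + q(-6)*(-92) = 11 + (1/12)*(-92) = 11 - 23/3 = 10/3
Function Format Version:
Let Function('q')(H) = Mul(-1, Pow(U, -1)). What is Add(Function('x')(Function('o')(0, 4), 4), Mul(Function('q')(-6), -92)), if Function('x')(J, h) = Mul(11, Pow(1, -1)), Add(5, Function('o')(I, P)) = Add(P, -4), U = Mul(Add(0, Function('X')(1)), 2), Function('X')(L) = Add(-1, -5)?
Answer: Rational(10, 3) ≈ 3.3333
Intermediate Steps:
Function('X')(L) = -6
U = -12 (U = Mul(Add(0, -6), 2) = Mul(-6, 2) = -12)
Function('q')(H) = Rational(1, 12) (Function('q')(H) = Mul(-1, Pow(-12, -1)) = Mul(-1, Rational(-1, 12)) = Rational(1, 12))
Function('o')(I, P) = Add(-9, P) (Function('o')(I, P) = Add(-5, Add(P, -4)) = Add(-5, Add(-4, P)) = Add(-9, P))
Function('x')(J, h) = 11 (Function('x')(J, h) = Mul(11, 1) = 11)
Add(Function('x')(Function('o')(0, 4), 4), Mul(Function('q')(-6), -92)) = Add(11, Mul(Rational(1, 12), -92)) = Add(11, Rational(-23, 3)) = Rational(10, 3)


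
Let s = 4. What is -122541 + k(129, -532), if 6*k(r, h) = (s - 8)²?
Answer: -367615/3 ≈ -1.2254e+5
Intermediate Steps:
k(r, h) = 8/3 (k(r, h) = (4 - 8)²/6 = (⅙)*(-4)² = (⅙)*16 = 8/3)
-122541 + k(129, -532) = -122541 + 8/3 = -367615/3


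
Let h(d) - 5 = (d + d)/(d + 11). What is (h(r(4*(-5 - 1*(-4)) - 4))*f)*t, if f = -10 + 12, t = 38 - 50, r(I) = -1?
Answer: -576/5 ≈ -115.20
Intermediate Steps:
h(d) = 5 + 2*d/(11 + d) (h(d) = 5 + (d + d)/(d + 11) = 5 + (2*d)/(11 + d) = 5 + 2*d/(11 + d))
t = -12
f = 2
(h(r(4*(-5 - 1*(-4)) - 4))*f)*t = (((55 + 7*(-1))/(11 - 1))*2)*(-12) = (((55 - 7)/10)*2)*(-12) = (((⅒)*48)*2)*(-12) = ((24/5)*2)*(-12) = (48/5)*(-12) = -576/5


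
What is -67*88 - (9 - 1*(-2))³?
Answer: -7227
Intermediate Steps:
-67*88 - (9 - 1*(-2))³ = -5896 - (9 + 2)³ = -5896 - 1*11³ = -5896 - 1*1331 = -5896 - 1331 = -7227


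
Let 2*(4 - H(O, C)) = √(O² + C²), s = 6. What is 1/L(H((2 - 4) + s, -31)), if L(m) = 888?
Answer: 1/888 ≈ 0.0011261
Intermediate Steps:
H(O, C) = 4 - √(C² + O²)/2 (H(O, C) = 4 - √(O² + C²)/2 = 4 - √(C² + O²)/2)
1/L(H((2 - 4) + s, -31)) = 1/888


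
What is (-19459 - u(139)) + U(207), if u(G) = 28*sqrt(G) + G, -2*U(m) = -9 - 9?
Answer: -19589 - 28*sqrt(139) ≈ -19919.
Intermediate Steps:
U(m) = 9 (U(m) = -(-9 - 9)/2 = -1/2*(-18) = 9)
u(G) = G + 28*sqrt(G)
(-19459 - u(139)) + U(207) = (-19459 - (139 + 28*sqrt(139))) + 9 = (-19459 + (-139 - 28*sqrt(139))) + 9 = (-19598 - 28*sqrt(139)) + 9 = -19589 - 28*sqrt(139)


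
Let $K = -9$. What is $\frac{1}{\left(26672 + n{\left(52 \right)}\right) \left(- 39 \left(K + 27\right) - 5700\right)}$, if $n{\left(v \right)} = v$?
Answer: $- \frac{1}{171087048} \approx -5.845 \cdot 10^{-9}$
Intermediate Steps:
$\frac{1}{\left(26672 + n{\left(52 \right)}\right) \left(- 39 \left(K + 27\right) - 5700\right)} = \frac{1}{\left(26672 + 52\right) \left(- 39 \left(-9 + 27\right) - 5700\right)} = \frac{1}{26724 \left(\left(-39\right) 18 - 5700\right)} = \frac{1}{26724 \left(-702 - 5700\right)} = \frac{1}{26724 \left(-6402\right)} = \frac{1}{-171087048} = - \frac{1}{171087048}$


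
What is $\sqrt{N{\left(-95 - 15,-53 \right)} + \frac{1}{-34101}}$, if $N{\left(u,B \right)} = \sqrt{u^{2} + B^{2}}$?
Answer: $\frac{\sqrt{-421 + 14356521 \sqrt{14909}}}{3789} \approx 11.05$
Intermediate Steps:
$N{\left(u,B \right)} = \sqrt{B^{2} + u^{2}}$
$\sqrt{N{\left(-95 - 15,-53 \right)} + \frac{1}{-34101}} = \sqrt{\sqrt{\left(-53\right)^{2} + \left(-95 - 15\right)^{2}} + \frac{1}{-34101}} = \sqrt{\sqrt{2809 + \left(-110\right)^{2}} - \frac{1}{34101}} = \sqrt{\sqrt{2809 + 12100} - \frac{1}{34101}} = \sqrt{\sqrt{14909} - \frac{1}{34101}} = \sqrt{- \frac{1}{34101} + \sqrt{14909}}$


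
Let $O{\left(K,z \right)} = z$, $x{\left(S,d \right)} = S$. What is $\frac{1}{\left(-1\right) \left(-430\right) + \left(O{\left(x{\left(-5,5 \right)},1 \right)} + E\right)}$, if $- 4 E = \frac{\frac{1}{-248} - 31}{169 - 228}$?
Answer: $\frac{58528}{25217879} \approx 0.0023209$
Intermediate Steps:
$E = - \frac{7689}{58528}$ ($E = - \frac{\left(\frac{1}{-248} - 31\right) \frac{1}{169 - 228}}{4} = - \frac{\left(- \frac{1}{248} - 31\right) \frac{1}{-59}}{4} = - \frac{\left(- \frac{7689}{248}\right) \left(- \frac{1}{59}\right)}{4} = \left(- \frac{1}{4}\right) \frac{7689}{14632} = - \frac{7689}{58528} \approx -0.13137$)
$\frac{1}{\left(-1\right) \left(-430\right) + \left(O{\left(x{\left(-5,5 \right)},1 \right)} + E\right)} = \frac{1}{\left(-1\right) \left(-430\right) + \left(1 - \frac{7689}{58528}\right)} = \frac{1}{430 + \frac{50839}{58528}} = \frac{1}{\frac{25217879}{58528}} = \frac{58528}{25217879}$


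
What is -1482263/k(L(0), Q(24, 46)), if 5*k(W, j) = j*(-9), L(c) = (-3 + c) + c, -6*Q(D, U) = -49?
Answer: 14822630/147 ≈ 1.0083e+5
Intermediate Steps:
Q(D, U) = 49/6 (Q(D, U) = -⅙*(-49) = 49/6)
L(c) = -3 + 2*c
k(W, j) = -9*j/5 (k(W, j) = (j*(-9))/5 = (-9*j)/5 = -9*j/5)
-1482263/k(L(0), Q(24, 46)) = -1482263/((-9/5*49/6)) = -1482263/(-147/10) = -1482263*(-10/147) = 14822630/147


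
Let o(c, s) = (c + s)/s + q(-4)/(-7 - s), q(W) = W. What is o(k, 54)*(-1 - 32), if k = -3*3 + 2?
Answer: -33913/1098 ≈ -30.886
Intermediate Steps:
k = -7 (k = -9 + 2 = -7)
o(c, s) = -4/(-7 - s) + (c + s)/s (o(c, s) = (c + s)/s - 4/(-7 - s) = -4/(-7 - s) + (c + s)/s)
o(k, 54)*(-1 - 32) = ((54² + 7*(-7) + 11*54 - 7*54)/(54*(7 + 54)))*(-1 - 32) = ((1/54)*(2916 - 49 + 594 - 378)/61)*(-33) = ((1/54)*(1/61)*3083)*(-33) = (3083/3294)*(-33) = -33913/1098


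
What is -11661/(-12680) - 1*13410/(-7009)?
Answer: 251770749/88874120 ≈ 2.8329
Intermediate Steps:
-11661/(-12680) - 1*13410/(-7009) = -11661*(-1/12680) - 13410*(-1/7009) = 11661/12680 + 13410/7009 = 251770749/88874120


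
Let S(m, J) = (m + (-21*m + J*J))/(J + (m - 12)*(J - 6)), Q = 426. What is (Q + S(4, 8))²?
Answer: 183184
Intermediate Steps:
S(m, J) = (J² - 20*m)/(J + (-12 + m)*(-6 + J)) (S(m, J) = (m + (-21*m + J²))/(J + (-12 + m)*(-6 + J)) = (m + (J² - 21*m))/(J + (-12 + m)*(-6 + J)) = (J² - 20*m)/(J + (-12 + m)*(-6 + J)))
(Q + S(4, 8))² = (426 + (8² - 20*4)/(72 - 11*8 - 6*4 + 8*4))² = (426 + (64 - 80)/(72 - 88 - 24 + 32))² = (426 - 16/(-8))² = (426 - ⅛*(-16))² = (426 + 2)² = 428² = 183184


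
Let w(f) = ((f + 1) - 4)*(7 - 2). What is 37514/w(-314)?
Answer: -37514/1585 ≈ -23.668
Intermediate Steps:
w(f) = -15 + 5*f (w(f) = ((1 + f) - 4)*5 = (-3 + f)*5 = -15 + 5*f)
37514/w(-314) = 37514/(-15 + 5*(-314)) = 37514/(-15 - 1570) = 37514/(-1585) = 37514*(-1/1585) = -37514/1585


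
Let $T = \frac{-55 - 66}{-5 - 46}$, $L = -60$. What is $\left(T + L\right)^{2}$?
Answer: $\frac{8637721}{2601} \approx 3320.9$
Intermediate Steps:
$T = \frac{121}{51}$ ($T = - \frac{121}{-51} = \left(-121\right) \left(- \frac{1}{51}\right) = \frac{121}{51} \approx 2.3725$)
$\left(T + L\right)^{2} = \left(\frac{121}{51} - 60\right)^{2} = \left(- \frac{2939}{51}\right)^{2} = \frac{8637721}{2601}$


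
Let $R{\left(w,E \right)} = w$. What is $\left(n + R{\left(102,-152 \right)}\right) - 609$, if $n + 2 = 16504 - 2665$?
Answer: $13330$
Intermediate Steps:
$n = 13837$ ($n = -2 + \left(16504 - 2665\right) = -2 + 13839 = 13837$)
$\left(n + R{\left(102,-152 \right)}\right) - 609 = \left(13837 + 102\right) - 609 = 13939 - 609 = 13330$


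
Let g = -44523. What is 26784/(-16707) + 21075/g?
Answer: -171622673/82649529 ≈ -2.0765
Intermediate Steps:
26784/(-16707) + 21075/g = 26784/(-16707) + 21075/(-44523) = 26784*(-1/16707) + 21075*(-1/44523) = -8928/5569 - 7025/14841 = -171622673/82649529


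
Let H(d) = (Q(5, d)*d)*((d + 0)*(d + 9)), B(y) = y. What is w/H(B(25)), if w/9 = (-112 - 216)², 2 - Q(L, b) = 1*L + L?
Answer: -60516/10625 ≈ -5.6956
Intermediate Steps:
Q(L, b) = 2 - 2*L (Q(L, b) = 2 - (1*L + L) = 2 - (L + L) = 2 - 2*L)
w = 968256 (w = 9*(-112 - 216)² = 9*(-328)² = 9*107584 = 968256)
H(d) = -8*d²*(9 + d) (H(d) = ((2 - 2*5)*d)*((d + 0)*(d + 9)) = ((2 - 10)*d)*(d*(9 + d)) = (-8*d)*(d*(9 + d)) = -8*d²*(9 + d))
w/H(B(25)) = 968256/((8*25²*(-9 - 1*25))) = 968256/((8*625*(-9 - 25))) = 968256/((8*625*(-34))) = 968256/(-170000) = 968256*(-1/170000) = -60516/10625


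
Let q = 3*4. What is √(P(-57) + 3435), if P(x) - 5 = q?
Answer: 2*√863 ≈ 58.754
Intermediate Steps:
q = 12
P(x) = 17 (P(x) = 5 + 12 = 17)
√(P(-57) + 3435) = √(17 + 3435) = √3452 = 2*√863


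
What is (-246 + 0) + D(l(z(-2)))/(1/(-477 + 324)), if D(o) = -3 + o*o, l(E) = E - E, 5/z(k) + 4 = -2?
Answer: 213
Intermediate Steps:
z(k) = -⅚ (z(k) = 5/(-4 - 2) = 5/(-6) = 5*(-⅙) = -⅚)
l(E) = 0
D(o) = -3 + o²
(-246 + 0) + D(l(z(-2)))/(1/(-477 + 324)) = (-246 + 0) + (-3 + 0²)/(1/(-477 + 324)) = -246 + (-3 + 0)/(1/(-153)) = -246 - 3/(-1/153) = -246 - 3*(-153) = -246 + 459 = 213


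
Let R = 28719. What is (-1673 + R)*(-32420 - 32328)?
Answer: -1751174408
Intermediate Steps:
(-1673 + R)*(-32420 - 32328) = (-1673 + 28719)*(-32420 - 32328) = 27046*(-64748) = -1751174408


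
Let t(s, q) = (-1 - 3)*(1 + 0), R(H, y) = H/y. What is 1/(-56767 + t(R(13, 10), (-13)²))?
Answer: -1/56771 ≈ -1.7615e-5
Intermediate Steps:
t(s, q) = -4 (t(s, q) = -4*1 = -4)
1/(-56767 + t(R(13, 10), (-13)²)) = 1/(-56767 - 4) = 1/(-56771) = -1/56771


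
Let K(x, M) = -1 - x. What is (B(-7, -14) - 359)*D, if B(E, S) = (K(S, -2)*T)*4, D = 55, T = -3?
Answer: -28325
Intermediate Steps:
B(E, S) = 12 + 12*S (B(E, S) = ((-1 - S)*(-3))*4 = (3 + 3*S)*4 = 12 + 12*S)
(B(-7, -14) - 359)*D = ((12 + 12*(-14)) - 359)*55 = ((12 - 168) - 359)*55 = (-156 - 359)*55 = -515*55 = -28325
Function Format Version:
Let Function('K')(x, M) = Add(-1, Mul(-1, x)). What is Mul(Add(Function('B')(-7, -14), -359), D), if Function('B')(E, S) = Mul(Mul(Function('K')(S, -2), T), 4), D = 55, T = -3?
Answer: -28325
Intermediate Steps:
Function('B')(E, S) = Add(12, Mul(12, S)) (Function('B')(E, S) = Mul(Mul(Add(-1, Mul(-1, S)), -3), 4) = Mul(Add(3, Mul(3, S)), 4) = Add(12, Mul(12, S)))
Mul(Add(Function('B')(-7, -14), -359), D) = Mul(Add(Add(12, Mul(12, -14)), -359), 55) = Mul(Add(Add(12, -168), -359), 55) = Mul(Add(-156, -359), 55) = Mul(-515, 55) = -28325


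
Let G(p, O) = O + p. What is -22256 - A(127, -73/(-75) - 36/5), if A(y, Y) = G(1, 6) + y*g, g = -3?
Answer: -21882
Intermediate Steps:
A(y, Y) = 7 - 3*y (A(y, Y) = (6 + 1) + y*(-3) = 7 - 3*y)
-22256 - A(127, -73/(-75) - 36/5) = -22256 - (7 - 3*127) = -22256 - (7 - 381) = -22256 - 1*(-374) = -22256 + 374 = -21882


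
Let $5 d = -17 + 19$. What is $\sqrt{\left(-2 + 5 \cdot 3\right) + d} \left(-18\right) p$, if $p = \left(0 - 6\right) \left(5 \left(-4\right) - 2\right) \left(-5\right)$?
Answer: $2376 \sqrt{335} \approx 43488.0$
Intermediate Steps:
$d = \frac{2}{5}$ ($d = \frac{-17 + 19}{5} = \frac{1}{5} \cdot 2 = \frac{2}{5} \approx 0.4$)
$p = -660$ ($p = - 6 \left(-20 - 2\right) \left(-5\right) = - 6 \left(\left(-22\right) \left(-5\right)\right) = \left(-6\right) 110 = -660$)
$\sqrt{\left(-2 + 5 \cdot 3\right) + d} \left(-18\right) p = \sqrt{\left(-2 + 5 \cdot 3\right) + \frac{2}{5}} \left(-18\right) \left(-660\right) = \sqrt{\left(-2 + 15\right) + \frac{2}{5}} \left(-18\right) \left(-660\right) = \sqrt{13 + \frac{2}{5}} \left(-18\right) \left(-660\right) = \sqrt{\frac{67}{5}} \left(-18\right) \left(-660\right) = \frac{\sqrt{335}}{5} \left(-18\right) \left(-660\right) = - \frac{18 \sqrt{335}}{5} \left(-660\right) = 2376 \sqrt{335}$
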